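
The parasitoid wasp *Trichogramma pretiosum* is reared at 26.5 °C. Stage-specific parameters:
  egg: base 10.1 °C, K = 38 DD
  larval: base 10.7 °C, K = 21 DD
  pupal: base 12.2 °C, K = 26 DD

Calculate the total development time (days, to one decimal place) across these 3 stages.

egg: 38 / (26.5 − 10.1) = 38 / 16.4 = 2.317 d.
larval: 21 / (26.5 − 10.7) = 21 / 15.8 = 1.329 d.
pupal: 26 / (26.5 − 12.2) = 26 / 14.3 = 1.818 d.
Sum = 5.464 ≈ 5.5 days.

5.5 days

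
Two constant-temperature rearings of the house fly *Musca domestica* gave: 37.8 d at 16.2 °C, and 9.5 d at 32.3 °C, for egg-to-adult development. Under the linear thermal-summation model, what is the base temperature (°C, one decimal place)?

10.8 °C

Equal thermal constants: D₁(T₁ − T_b) = D₂(T₂ − T_b).
37.8·(16.2 − T_b) = 9.5·(32.3 − T_b)
T_b = (37.8·16.2 − 9.5·32.3) / (37.8 − 9.5) = 305.51 / 28.3 = 10.795 °C ≈ 10.8 °C.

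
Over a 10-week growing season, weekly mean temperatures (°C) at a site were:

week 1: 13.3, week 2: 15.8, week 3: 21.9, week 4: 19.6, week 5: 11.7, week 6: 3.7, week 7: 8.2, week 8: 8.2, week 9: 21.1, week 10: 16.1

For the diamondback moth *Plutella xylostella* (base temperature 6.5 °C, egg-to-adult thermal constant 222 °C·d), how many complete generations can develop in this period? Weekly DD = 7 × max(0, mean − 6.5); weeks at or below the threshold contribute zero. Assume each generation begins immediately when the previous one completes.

Weekly DD (7 × max(0, T̄ − 6.5)): 47.6, 65.1, 107.8, 91.7, 36.4, 0.0, 11.9, 11.9, 102.2, 67.2.
Season total = 541.8 DD.
Complete generations = ⌊541.8 / 222⌋ = 2.

2 generations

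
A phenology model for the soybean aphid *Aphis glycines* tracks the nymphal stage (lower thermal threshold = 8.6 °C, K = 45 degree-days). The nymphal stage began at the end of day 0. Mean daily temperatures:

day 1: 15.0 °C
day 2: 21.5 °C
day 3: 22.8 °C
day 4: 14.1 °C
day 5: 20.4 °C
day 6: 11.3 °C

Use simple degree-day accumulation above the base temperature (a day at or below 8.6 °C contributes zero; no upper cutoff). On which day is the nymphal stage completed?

Daily DD above 8.6 °C: 6.4, 12.9, 14.2, 5.5, 11.8, 2.7.
Cumulative: 6.4, 19.3, 33.5, 39.0, 50.8, 53.5.
The total first reaches 45 DD on day 5.

day 5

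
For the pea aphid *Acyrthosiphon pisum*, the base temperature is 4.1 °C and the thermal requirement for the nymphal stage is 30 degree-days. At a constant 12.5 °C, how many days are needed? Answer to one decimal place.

3.6 days

Daily accumulation = 12.5 − 4.1 = 8.4 DD/day.
Duration = 30 / 8.4 = 3.571 ≈ 3.6 days.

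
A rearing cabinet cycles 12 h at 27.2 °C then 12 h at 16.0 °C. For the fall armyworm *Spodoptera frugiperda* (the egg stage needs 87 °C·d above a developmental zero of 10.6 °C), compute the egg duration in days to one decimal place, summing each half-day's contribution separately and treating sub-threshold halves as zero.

Day half: max(0, 27.2 − 10.6) × 0.5 = 16.6 × 0.5 = 8.30 DD.
Night half: max(0, 16.0 − 10.6) × 0.5 = 5.4 × 0.5 = 2.70 DD.
Per 24 h: 11.00 DD/day.
Duration = 87 / 11.00 = 7.909 ≈ 7.9 days.

7.9 days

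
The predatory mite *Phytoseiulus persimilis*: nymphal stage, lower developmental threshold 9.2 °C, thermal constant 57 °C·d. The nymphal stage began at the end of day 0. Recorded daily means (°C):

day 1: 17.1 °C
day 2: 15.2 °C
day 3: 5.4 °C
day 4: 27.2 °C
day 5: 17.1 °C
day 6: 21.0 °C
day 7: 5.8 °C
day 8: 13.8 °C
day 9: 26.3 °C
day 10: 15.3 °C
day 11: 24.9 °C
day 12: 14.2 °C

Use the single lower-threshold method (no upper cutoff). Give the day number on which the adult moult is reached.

Daily DD above 9.2 °C: 7.9, 6.0, 0.0, 18.0, 7.9, 11.8, 0.0, 4.6, 17.1, 6.1, 15.7, 5.0.
Cumulative: 7.9, 13.9, 13.9, 31.9, 39.8, 51.6, 51.6, 56.2, 73.3, 79.4, 95.1, 100.1.
The total first reaches 57 DD on day 9.

day 9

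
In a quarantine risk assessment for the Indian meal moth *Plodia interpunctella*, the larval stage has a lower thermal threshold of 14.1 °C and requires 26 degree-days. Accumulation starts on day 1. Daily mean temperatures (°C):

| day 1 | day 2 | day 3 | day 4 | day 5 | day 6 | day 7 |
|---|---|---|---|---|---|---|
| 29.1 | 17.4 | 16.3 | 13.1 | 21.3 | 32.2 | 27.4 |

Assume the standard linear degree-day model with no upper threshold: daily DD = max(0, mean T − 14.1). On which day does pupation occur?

day 5

Daily DD above 14.1 °C: 15.0, 3.3, 2.2, 0.0, 7.2, 18.1, 13.3.
Cumulative: 15.0, 18.3, 20.5, 20.5, 27.7, 45.8, 59.1.
The total first reaches 26 DD on day 5.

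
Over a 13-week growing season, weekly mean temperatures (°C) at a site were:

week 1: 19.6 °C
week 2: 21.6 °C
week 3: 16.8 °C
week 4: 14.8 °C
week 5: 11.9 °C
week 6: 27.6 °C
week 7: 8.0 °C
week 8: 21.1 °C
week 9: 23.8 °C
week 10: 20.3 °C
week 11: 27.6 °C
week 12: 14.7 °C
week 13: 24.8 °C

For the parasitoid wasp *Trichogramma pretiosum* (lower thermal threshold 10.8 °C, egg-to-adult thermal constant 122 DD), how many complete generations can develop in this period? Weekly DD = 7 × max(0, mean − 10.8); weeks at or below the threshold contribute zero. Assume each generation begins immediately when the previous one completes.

6 generations

Weekly DD (7 × max(0, T̄ − 10.8)): 61.6, 75.6, 42.0, 28.0, 7.7, 117.6, 0.0, 72.1, 91.0, 66.5, 117.6, 27.3, 98.0.
Season total = 805.0 DD.
Complete generations = ⌊805.0 / 122⌋ = 6.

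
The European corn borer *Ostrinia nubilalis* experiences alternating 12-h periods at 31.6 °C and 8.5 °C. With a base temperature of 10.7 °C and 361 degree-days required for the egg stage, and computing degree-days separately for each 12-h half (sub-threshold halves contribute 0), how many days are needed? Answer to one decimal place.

Day half: max(0, 31.6 − 10.7) × 0.5 = 20.9 × 0.5 = 10.45 DD.
Night half: max(0, 8.5 − 10.7) × 0.5 = 0.0 × 0.5 = 0.00 DD.
Per 24 h: 10.45 DD/day.
Duration = 361 / 10.45 = 34.545 ≈ 34.5 days.

34.5 days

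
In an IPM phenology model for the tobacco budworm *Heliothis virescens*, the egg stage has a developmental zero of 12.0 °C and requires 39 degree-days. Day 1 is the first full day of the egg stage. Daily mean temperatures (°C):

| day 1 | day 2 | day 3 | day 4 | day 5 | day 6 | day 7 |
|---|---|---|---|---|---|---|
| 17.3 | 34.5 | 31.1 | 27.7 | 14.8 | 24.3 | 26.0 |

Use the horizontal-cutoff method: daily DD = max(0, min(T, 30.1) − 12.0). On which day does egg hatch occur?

Daily DD above 12.0 °C (capped at 18.1): 5.3, 18.1, 18.1, 15.7, 2.8, 12.3, 14.0.
Cumulative: 5.3, 23.4, 41.5, 57.2, 60.0, 72.3, 86.3.
The total first reaches 39 DD on day 3.

day 3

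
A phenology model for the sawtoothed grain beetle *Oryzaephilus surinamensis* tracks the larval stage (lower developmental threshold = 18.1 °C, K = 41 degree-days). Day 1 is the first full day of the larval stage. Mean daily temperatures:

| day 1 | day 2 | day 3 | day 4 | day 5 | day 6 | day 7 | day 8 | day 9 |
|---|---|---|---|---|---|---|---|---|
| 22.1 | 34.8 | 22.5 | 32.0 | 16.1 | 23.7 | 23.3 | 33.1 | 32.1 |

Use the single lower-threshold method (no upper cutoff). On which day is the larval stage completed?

Daily DD above 18.1 °C: 4.0, 16.7, 4.4, 13.9, 0.0, 5.6, 5.2, 15.0, 14.0.
Cumulative: 4.0, 20.7, 25.1, 39.0, 39.0, 44.6, 49.8, 64.8, 78.8.
The total first reaches 41 DD on day 6.

day 6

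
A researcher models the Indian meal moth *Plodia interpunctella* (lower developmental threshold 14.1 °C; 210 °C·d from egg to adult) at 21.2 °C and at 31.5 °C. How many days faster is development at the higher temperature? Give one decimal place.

At 21.2 °C: 210 / (21.2 − 14.1) = 210 / 7.1 = 29.577 d.
At 31.5 °C: 210 / (31.5 − 14.1) = 210 / 17.4 = 12.069 d.
Difference = |29.577 − 12.069| = 17.508 ≈ 17.5 days.

17.5 days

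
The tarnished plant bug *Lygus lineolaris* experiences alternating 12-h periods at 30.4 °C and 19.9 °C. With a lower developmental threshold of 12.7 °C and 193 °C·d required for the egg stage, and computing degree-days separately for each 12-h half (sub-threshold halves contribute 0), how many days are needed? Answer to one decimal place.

Day half: max(0, 30.4 − 12.7) × 0.5 = 17.7 × 0.5 = 8.85 DD.
Night half: max(0, 19.9 − 12.7) × 0.5 = 7.2 × 0.5 = 3.60 DD.
Per 24 h: 12.45 DD/day.
Duration = 193 / 12.45 = 15.502 ≈ 15.5 days.

15.5 days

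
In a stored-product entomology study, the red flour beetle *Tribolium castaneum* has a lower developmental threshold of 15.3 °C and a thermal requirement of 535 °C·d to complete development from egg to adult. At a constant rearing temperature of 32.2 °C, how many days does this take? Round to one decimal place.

Daily accumulation = 32.2 − 15.3 = 16.9 DD/day.
Duration = 535 / 16.9 = 31.657 ≈ 31.7 days.

31.7 days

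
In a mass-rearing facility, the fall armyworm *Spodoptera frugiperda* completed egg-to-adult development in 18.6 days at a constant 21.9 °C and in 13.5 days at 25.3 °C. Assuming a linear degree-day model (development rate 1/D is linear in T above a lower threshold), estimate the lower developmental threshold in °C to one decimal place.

Equal thermal constants: D₁(T₁ − T_b) = D₂(T₂ − T_b).
18.6·(21.9 − T_b) = 13.5·(25.3 − T_b)
T_b = (18.6·21.9 − 13.5·25.3) / (18.6 − 13.5) = 65.79 / 5.1 = 12.900 °C ≈ 12.9 °C.

12.9 °C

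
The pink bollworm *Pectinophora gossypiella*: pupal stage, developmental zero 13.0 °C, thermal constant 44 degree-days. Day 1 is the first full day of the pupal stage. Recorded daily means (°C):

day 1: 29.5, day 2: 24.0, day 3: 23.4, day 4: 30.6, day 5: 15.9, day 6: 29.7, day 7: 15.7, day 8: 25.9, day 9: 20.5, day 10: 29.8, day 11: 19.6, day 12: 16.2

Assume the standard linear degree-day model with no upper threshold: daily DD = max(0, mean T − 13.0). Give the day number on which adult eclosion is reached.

day 4

Daily DD above 13.0 °C: 16.5, 11.0, 10.4, 17.6, 2.9, 16.7, 2.7, 12.9, 7.5, 16.8, 6.6, 3.2.
Cumulative: 16.5, 27.5, 37.9, 55.5, 58.4, 75.1, 77.8, 90.7, 98.2, 115.0, 121.6, 124.8.
The total first reaches 44 DD on day 4.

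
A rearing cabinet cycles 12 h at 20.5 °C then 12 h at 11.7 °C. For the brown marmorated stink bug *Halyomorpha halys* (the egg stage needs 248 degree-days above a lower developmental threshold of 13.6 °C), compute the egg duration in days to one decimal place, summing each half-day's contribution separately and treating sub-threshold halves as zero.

Day half: max(0, 20.5 − 13.6) × 0.5 = 6.9 × 0.5 = 3.45 DD.
Night half: max(0, 11.7 − 13.6) × 0.5 = 0.0 × 0.5 = 0.00 DD.
Per 24 h: 3.45 DD/day.
Duration = 248 / 3.45 = 71.884 ≈ 71.9 days.

71.9 days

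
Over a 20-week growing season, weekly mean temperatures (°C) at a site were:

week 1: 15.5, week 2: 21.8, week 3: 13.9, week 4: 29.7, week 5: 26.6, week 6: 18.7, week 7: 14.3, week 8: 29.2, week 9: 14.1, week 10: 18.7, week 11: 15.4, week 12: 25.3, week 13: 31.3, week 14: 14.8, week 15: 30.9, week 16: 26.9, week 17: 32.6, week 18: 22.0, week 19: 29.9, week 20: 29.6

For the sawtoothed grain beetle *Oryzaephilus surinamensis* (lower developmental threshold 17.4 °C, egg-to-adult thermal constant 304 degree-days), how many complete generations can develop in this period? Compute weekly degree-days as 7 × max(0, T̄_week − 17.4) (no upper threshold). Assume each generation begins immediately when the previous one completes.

2 generations

Weekly DD (7 × max(0, T̄ − 17.4)): 0.0, 30.8, 0.0, 86.1, 64.4, 9.1, 0.0, 82.6, 0.0, 9.1, 0.0, 55.3, 97.3, 0.0, 94.5, 66.5, 106.4, 32.2, 87.5, 85.4.
Season total = 907.2 DD.
Complete generations = ⌊907.2 / 304⌋ = 2.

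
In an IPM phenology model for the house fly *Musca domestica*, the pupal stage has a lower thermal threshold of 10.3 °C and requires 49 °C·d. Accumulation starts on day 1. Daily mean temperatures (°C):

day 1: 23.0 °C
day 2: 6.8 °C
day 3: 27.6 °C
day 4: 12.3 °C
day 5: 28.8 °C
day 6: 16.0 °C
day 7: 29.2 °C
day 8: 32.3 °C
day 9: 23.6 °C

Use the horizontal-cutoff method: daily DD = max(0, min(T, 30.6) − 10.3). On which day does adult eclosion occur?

day 5

Daily DD above 10.3 °C (capped at 20.3): 12.7, 0.0, 17.3, 2.0, 18.5, 5.7, 18.9, 20.3, 13.3.
Cumulative: 12.7, 12.7, 30.0, 32.0, 50.5, 56.2, 75.1, 95.4, 108.7.
The total first reaches 49 DD on day 5.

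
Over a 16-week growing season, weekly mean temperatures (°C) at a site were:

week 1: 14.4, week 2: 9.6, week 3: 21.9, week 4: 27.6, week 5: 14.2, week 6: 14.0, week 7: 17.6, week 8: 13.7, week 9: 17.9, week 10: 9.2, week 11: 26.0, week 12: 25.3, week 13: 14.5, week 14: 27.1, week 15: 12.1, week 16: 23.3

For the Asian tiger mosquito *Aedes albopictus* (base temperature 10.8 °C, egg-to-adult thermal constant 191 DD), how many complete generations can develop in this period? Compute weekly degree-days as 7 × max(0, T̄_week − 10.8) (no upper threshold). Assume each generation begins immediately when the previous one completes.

Weekly DD (7 × max(0, T̄ − 10.8)): 25.2, 0.0, 77.7, 117.6, 23.8, 22.4, 47.6, 20.3, 49.7, 0.0, 106.4, 101.5, 25.9, 114.1, 9.1, 87.5.
Season total = 828.8 DD.
Complete generations = ⌊828.8 / 191⌋ = 4.

4 generations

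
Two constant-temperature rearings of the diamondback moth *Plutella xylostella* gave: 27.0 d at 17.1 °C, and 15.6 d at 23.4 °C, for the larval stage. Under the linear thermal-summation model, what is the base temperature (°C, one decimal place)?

Under the model K = D·(T − T_b), so D₁·(T₁ − T_b) = D₂·(T₂ − T_b).
27.0·(17.1 − T_b) = 15.6·(23.4 − T_b)
T_b = (27.0·17.1 − 15.6·23.4) / (27.0 − 15.6) = 96.66 / 11.4 = 8.479 °C ≈ 8.5 °C.

8.5 °C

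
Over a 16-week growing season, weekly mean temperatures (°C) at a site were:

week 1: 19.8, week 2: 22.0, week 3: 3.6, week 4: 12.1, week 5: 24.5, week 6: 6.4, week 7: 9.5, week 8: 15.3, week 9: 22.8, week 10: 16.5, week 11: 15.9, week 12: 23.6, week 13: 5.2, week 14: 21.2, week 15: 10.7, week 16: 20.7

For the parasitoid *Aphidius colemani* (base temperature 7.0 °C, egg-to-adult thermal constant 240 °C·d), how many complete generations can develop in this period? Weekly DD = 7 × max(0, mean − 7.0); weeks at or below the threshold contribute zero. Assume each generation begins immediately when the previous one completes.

Weekly DD (7 × max(0, T̄ − 7.0)): 89.6, 105.0, 0.0, 35.7, 122.5, 0.0, 17.5, 58.1, 110.6, 66.5, 62.3, 116.2, 0.0, 99.4, 25.9, 95.9.
Season total = 1005.2 DD.
Complete generations = ⌊1005.2 / 240⌋ = 4.

4 generations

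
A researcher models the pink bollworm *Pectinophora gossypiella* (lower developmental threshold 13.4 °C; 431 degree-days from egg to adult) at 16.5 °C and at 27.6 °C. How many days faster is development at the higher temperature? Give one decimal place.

108.7 days

At 16.5 °C: 431 / (16.5 − 13.4) = 431 / 3.1 = 139.032 d.
At 27.6 °C: 431 / (27.6 − 13.4) = 431 / 14.2 = 30.352 d.
Difference = |139.032 − 30.352| = 108.680 ≈ 108.7 days.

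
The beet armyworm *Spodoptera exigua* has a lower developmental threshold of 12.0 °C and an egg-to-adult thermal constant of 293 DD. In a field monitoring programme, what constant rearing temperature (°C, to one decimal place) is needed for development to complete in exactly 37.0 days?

19.9 °C

Required daily accumulation = 293 / 37.0 = 7.919 DD/day.
T = T_base + 7.919 = 12.0 + 7.919 = 19.919 ≈ 19.9 °C.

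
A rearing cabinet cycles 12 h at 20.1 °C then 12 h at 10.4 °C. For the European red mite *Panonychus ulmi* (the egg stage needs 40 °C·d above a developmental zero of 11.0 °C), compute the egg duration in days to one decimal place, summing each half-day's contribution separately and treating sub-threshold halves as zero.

8.8 days

Day half: max(0, 20.1 − 11.0) × 0.5 = 9.1 × 0.5 = 4.55 DD.
Night half: max(0, 10.4 − 11.0) × 0.5 = 0.0 × 0.5 = 0.00 DD.
Per 24 h: 4.55 DD/day.
Duration = 40 / 4.55 = 8.791 ≈ 8.8 days.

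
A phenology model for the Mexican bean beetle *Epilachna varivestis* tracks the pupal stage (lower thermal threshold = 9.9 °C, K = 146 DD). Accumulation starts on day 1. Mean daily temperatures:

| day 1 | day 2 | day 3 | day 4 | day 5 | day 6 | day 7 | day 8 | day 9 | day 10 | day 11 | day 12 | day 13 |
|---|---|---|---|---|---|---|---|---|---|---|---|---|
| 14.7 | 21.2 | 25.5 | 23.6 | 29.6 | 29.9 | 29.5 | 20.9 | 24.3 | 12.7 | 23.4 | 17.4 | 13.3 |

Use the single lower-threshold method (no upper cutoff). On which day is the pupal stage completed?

day 11

Daily DD above 9.9 °C: 4.8, 11.3, 15.6, 13.7, 19.7, 20.0, 19.6, 11.0, 14.4, 2.8, 13.5, 7.5, 3.4.
Cumulative: 4.8, 16.1, 31.7, 45.4, 65.1, 85.1, 104.7, 115.7, 130.1, 132.9, 146.4, 153.9, 157.3.
The total first reaches 146 DD on day 11.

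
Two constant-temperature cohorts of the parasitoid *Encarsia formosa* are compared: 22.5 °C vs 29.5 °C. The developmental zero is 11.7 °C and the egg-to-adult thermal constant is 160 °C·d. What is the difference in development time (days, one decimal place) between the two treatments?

At 22.5 °C: 160 / (22.5 − 11.7) = 160 / 10.8 = 14.815 d.
At 29.5 °C: 160 / (29.5 − 11.7) = 160 / 17.8 = 8.989 d.
Difference = |14.815 − 8.989| = 5.826 ≈ 5.8 days.

5.8 days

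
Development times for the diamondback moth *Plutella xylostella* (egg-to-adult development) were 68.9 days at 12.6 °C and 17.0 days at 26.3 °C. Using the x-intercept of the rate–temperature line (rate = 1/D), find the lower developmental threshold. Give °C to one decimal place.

Linear rate model ⇒ the product D·(T − T_b) is constant across temperatures.
68.9·(12.6 − T_b) = 17.0·(26.3 − T_b)
T_b = (68.9·12.6 − 17.0·26.3) / (68.9 − 17.0) = 421.04 / 51.9 = 8.113 °C ≈ 8.1 °C.

8.1 °C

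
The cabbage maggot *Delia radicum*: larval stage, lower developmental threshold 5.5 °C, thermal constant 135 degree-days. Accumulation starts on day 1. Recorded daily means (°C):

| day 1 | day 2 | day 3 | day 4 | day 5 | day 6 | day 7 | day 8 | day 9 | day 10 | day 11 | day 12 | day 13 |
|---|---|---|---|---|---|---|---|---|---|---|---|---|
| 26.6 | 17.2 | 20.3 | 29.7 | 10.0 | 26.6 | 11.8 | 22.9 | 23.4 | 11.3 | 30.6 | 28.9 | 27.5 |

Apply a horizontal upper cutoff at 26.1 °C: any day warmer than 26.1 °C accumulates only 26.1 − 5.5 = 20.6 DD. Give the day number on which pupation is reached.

Daily DD above 5.5 °C (capped at 20.6): 20.6, 11.7, 14.8, 20.6, 4.5, 20.6, 6.3, 17.4, 17.9, 5.8, 20.6, 20.6, 20.6.
Cumulative: 20.6, 32.3, 47.1, 67.7, 72.2, 92.8, 99.1, 116.5, 134.4, 140.2, 160.8, 181.4, 202.0.
The total first reaches 135 DD on day 10.

day 10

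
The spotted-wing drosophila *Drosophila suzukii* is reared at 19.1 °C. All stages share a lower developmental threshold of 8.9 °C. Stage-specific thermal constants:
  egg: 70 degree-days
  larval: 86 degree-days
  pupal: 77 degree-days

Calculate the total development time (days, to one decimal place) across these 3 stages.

Daily accumulation at 19.1 °C = 19.1 − 8.9 = 10.2 DD/day.
Total K = 70 + 86 + 77 = 233 DD.
Total duration = 233 / 10.2 = 22.843 ≈ 22.8 days.

22.8 days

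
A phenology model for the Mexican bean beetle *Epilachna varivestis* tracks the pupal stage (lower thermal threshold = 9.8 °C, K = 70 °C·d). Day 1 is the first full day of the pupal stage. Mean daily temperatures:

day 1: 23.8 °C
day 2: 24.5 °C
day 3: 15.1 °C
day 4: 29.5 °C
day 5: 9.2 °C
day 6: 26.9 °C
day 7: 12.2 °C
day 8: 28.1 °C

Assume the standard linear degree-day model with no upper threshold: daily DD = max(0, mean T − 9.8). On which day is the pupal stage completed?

Daily DD above 9.8 °C: 14.0, 14.7, 5.3, 19.7, 0.0, 17.1, 2.4, 18.3.
Cumulative: 14.0, 28.7, 34.0, 53.7, 53.7, 70.8, 73.2, 91.5.
The total first reaches 70 DD on day 6.

day 6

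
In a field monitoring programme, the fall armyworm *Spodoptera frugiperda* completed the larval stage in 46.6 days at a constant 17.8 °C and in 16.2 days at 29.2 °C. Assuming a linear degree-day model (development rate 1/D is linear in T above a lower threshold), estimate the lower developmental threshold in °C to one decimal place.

11.7 °C

Under the model K = D·(T − T_b), so D₁·(T₁ − T_b) = D₂·(T₂ − T_b).
46.6·(17.8 − T_b) = 16.2·(29.2 − T_b)
T_b = (46.6·17.8 − 16.2·29.2) / (46.6 − 16.2) = 356.44 / 30.4 = 11.725 °C ≈ 11.7 °C.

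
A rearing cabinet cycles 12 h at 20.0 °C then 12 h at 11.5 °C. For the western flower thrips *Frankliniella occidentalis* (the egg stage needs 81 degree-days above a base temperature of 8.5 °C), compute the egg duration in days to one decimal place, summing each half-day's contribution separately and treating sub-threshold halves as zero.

Day half: max(0, 20.0 − 8.5) × 0.5 = 11.5 × 0.5 = 5.75 DD.
Night half: max(0, 11.5 − 8.5) × 0.5 = 3.0 × 0.5 = 1.50 DD.
Per 24 h: 7.25 DD/day.
Duration = 81 / 7.25 = 11.172 ≈ 11.2 days.

11.2 days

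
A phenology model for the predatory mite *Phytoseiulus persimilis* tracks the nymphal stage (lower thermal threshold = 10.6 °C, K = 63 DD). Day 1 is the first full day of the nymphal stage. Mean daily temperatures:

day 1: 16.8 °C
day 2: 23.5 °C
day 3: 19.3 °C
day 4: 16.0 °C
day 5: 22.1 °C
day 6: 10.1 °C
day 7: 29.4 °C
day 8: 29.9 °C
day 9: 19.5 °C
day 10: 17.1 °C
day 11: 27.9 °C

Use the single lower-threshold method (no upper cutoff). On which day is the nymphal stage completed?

Daily DD above 10.6 °C: 6.2, 12.9, 8.7, 5.4, 11.5, 0.0, 18.8, 19.3, 8.9, 6.5, 17.3.
Cumulative: 6.2, 19.1, 27.8, 33.2, 44.7, 44.7, 63.5, 82.8, 91.7, 98.2, 115.5.
The total first reaches 63 DD on day 7.

day 7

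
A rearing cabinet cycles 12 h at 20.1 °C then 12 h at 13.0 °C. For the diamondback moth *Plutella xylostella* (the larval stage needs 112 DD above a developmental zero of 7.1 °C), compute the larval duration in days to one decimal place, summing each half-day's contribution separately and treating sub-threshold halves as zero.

Day half: max(0, 20.1 − 7.1) × 0.5 = 13.0 × 0.5 = 6.50 DD.
Night half: max(0, 13.0 − 7.1) × 0.5 = 5.9 × 0.5 = 2.95 DD.
Per 24 h: 9.45 DD/day.
Duration = 112 / 9.45 = 11.852 ≈ 11.9 days.

11.9 days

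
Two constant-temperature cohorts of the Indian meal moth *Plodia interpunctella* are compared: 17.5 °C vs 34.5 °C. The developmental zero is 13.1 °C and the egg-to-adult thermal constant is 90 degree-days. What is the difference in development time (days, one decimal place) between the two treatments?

16.2 days

At 17.5 °C: 90 / (17.5 − 13.1) = 90 / 4.4 = 20.455 d.
At 34.5 °C: 90 / (34.5 − 13.1) = 90 / 21.4 = 4.206 d.
Difference = |20.455 − 4.206| = 16.249 ≈ 16.2 days.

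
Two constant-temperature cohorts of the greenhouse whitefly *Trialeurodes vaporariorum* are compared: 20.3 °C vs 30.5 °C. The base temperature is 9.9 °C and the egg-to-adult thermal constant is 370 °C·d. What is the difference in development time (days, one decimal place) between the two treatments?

At 20.3 °C: 370 / (20.3 − 9.9) = 370 / 10.4 = 35.577 d.
At 30.5 °C: 370 / (30.5 − 9.9) = 370 / 20.6 = 17.961 d.
Difference = |35.577 − 17.961| = 17.616 ≈ 17.6 days.

17.6 days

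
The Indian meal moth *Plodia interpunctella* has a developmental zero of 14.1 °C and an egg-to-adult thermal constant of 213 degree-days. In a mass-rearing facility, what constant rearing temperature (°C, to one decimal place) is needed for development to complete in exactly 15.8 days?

Required daily accumulation = 213 / 15.8 = 13.481 DD/day.
T = T_base + 13.481 = 14.1 + 13.481 = 27.581 ≈ 27.6 °C.

27.6 °C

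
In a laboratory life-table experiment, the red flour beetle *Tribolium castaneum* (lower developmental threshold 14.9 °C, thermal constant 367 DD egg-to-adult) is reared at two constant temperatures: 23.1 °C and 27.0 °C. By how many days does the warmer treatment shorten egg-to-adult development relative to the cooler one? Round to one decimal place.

At 23.1 °C: 367 / (23.1 − 14.9) = 367 / 8.2 = 44.756 d.
At 27.0 °C: 367 / (27.0 − 14.9) = 367 / 12.1 = 30.331 d.
Difference = |44.756 − 30.331| = 14.426 ≈ 14.4 days.

14.4 days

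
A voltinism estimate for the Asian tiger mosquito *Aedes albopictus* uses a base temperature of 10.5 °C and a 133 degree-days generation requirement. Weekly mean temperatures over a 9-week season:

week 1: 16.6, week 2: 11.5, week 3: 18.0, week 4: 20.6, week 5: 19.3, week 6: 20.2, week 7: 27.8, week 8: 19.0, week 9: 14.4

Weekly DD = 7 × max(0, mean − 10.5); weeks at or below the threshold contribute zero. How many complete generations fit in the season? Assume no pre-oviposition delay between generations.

Weekly DD (7 × max(0, T̄ − 10.5)): 42.7, 7.0, 52.5, 70.7, 61.6, 67.9, 121.1, 59.5, 27.3.
Season total = 510.3 DD.
Complete generations = ⌊510.3 / 133⌋ = 3.

3 generations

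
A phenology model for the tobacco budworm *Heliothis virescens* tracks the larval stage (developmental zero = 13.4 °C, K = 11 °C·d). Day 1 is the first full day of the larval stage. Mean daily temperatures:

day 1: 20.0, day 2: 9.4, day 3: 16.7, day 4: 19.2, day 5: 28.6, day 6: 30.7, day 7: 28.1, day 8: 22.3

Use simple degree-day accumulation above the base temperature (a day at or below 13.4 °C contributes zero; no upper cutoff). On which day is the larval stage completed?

day 4

Daily DD above 13.4 °C: 6.6, 0.0, 3.3, 5.8, 15.2, 17.3, 14.7, 8.9.
Cumulative: 6.6, 6.6, 9.9, 15.7, 30.9, 48.2, 62.9, 71.8.
The total first reaches 11 DD on day 4.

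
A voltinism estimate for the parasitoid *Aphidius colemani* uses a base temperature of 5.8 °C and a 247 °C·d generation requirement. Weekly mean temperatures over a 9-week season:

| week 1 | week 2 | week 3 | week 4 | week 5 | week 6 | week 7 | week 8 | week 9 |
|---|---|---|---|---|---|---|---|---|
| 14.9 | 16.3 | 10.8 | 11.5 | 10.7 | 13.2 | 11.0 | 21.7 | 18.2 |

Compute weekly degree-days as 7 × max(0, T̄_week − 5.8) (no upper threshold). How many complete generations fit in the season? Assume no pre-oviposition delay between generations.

Weekly DD (7 × max(0, T̄ − 5.8)): 63.7, 73.5, 35.0, 39.9, 34.3, 51.8, 36.4, 111.3, 86.8.
Season total = 532.7 DD.
Complete generations = ⌊532.7 / 247⌋ = 2.

2 generations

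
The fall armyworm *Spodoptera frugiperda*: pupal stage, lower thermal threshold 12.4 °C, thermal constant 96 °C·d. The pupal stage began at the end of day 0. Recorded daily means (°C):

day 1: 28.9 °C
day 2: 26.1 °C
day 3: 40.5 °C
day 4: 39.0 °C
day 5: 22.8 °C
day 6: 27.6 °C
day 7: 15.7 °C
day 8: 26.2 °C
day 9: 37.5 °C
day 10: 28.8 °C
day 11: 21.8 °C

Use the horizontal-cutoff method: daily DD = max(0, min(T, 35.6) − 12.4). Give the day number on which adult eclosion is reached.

Daily DD above 12.4 °C (capped at 23.2): 16.5, 13.7, 23.2, 23.2, 10.4, 15.2, 3.3, 13.8, 23.2, 16.4, 9.4.
Cumulative: 16.5, 30.2, 53.4, 76.6, 87.0, 102.2, 105.5, 119.3, 142.5, 158.9, 168.3.
The total first reaches 96 DD on day 6.

day 6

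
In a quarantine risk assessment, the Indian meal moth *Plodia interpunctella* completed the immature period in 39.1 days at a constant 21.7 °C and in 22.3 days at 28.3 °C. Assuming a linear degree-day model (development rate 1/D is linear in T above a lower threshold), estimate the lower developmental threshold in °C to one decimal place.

Equal thermal constants: D₁(T₁ − T_b) = D₂(T₂ − T_b).
39.1·(21.7 − T_b) = 22.3·(28.3 − T_b)
T_b = (39.1·21.7 − 22.3·28.3) / (39.1 − 22.3) = 217.38 / 16.8 = 12.939 °C ≈ 12.9 °C.

12.9 °C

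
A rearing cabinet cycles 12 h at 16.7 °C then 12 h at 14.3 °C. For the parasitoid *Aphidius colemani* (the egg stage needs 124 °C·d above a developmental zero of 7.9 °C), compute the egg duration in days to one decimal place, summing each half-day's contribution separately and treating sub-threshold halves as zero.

Day half: max(0, 16.7 − 7.9) × 0.5 = 8.8 × 0.5 = 4.40 DD.
Night half: max(0, 14.3 − 7.9) × 0.5 = 6.4 × 0.5 = 3.20 DD.
Per 24 h: 7.60 DD/day.
Duration = 124 / 7.60 = 16.316 ≈ 16.3 days.

16.3 days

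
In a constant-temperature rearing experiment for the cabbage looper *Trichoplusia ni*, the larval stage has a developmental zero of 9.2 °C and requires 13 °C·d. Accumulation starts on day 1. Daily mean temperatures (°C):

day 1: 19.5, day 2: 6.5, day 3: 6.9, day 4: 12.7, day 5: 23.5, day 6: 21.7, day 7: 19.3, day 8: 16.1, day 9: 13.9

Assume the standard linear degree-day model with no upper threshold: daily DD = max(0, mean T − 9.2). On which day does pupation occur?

day 4

Daily DD above 9.2 °C: 10.3, 0.0, 0.0, 3.5, 14.3, 12.5, 10.1, 6.9, 4.7.
Cumulative: 10.3, 10.3, 10.3, 13.8, 28.1, 40.6, 50.7, 57.6, 62.3.
The total first reaches 13 DD on day 4.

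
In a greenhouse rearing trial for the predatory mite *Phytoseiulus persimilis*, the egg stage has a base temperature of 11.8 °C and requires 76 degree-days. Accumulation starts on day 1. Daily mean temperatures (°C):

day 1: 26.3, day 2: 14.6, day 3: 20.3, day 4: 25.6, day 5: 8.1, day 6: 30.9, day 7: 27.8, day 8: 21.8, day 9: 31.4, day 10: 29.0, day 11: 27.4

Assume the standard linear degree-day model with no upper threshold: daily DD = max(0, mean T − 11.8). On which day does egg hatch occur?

day 8

Daily DD above 11.8 °C: 14.5, 2.8, 8.5, 13.8, 0.0, 19.1, 16.0, 10.0, 19.6, 17.2, 15.6.
Cumulative: 14.5, 17.3, 25.8, 39.6, 39.6, 58.7, 74.7, 84.7, 104.3, 121.5, 137.1.
The total first reaches 76 DD on day 8.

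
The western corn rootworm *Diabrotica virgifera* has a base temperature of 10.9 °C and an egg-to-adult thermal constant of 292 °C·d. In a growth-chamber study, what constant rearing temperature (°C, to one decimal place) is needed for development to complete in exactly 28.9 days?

21.0 °C

Required daily accumulation = 292 / 28.9 = 10.104 DD/day.
T = T_base + 10.104 = 10.9 + 10.104 = 21.004 ≈ 21.0 °C.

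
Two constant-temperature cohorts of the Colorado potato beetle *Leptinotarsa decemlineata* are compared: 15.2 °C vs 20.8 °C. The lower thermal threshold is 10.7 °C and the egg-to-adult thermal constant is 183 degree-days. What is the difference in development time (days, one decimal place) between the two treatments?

22.5 days

At 15.2 °C: 183 / (15.2 − 10.7) = 183 / 4.5 = 40.667 d.
At 20.8 °C: 183 / (20.8 − 10.7) = 183 / 10.1 = 18.119 d.
Difference = |40.667 − 18.119| = 22.548 ≈ 22.5 days.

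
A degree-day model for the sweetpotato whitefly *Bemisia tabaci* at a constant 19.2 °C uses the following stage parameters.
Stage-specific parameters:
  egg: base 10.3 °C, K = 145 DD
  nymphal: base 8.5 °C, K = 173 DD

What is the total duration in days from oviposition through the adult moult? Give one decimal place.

egg: 145 / (19.2 − 10.3) = 145 / 8.9 = 16.292 d.
nymphal: 173 / (19.2 − 8.5) = 173 / 10.7 = 16.168 d.
Sum = 32.460 ≈ 32.5 days.

32.5 days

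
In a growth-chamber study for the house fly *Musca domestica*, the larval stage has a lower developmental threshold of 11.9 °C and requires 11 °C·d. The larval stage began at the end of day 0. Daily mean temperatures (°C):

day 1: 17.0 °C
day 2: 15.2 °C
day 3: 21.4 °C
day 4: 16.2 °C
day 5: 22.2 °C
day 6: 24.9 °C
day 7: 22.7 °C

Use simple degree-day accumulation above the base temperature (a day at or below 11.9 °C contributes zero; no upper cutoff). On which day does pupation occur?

day 3

Daily DD above 11.9 °C: 5.1, 3.3, 9.5, 4.3, 10.3, 13.0, 10.8.
Cumulative: 5.1, 8.4, 17.9, 22.2, 32.5, 45.5, 56.3.
The total first reaches 11 DD on day 3.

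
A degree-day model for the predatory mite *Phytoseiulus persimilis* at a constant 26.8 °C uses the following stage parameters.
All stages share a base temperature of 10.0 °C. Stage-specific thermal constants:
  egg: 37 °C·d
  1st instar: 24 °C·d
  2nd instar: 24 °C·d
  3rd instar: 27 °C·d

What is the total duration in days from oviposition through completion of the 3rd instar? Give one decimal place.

6.7 days

Daily accumulation at 26.8 °C = 26.8 − 10.0 = 16.8 DD/day.
Total K = 37 + 24 + 24 + 27 = 112 DD.
Total duration = 112 / 16.8 = 6.667 ≈ 6.7 days.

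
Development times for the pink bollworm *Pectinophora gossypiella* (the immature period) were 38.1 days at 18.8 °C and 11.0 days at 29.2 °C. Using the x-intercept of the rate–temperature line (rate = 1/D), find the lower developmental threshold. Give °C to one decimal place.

Equal thermal constants: D₁(T₁ − T_b) = D₂(T₂ − T_b).
38.1·(18.8 − T_b) = 11.0·(29.2 − T_b)
T_b = (38.1·18.8 − 11.0·29.2) / (38.1 − 11.0) = 395.08 / 27.1 = 14.579 °C ≈ 14.6 °C.

14.6 °C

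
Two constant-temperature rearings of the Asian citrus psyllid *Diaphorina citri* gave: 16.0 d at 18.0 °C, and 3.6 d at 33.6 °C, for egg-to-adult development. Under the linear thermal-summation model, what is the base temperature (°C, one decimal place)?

13.5 °C

Linear rate model ⇒ the product D·(T − T_b) is constant across temperatures.
16.0·(18.0 − T_b) = 3.6·(33.6 − T_b)
T_b = (16.0·18.0 − 3.6·33.6) / (16.0 − 3.6) = 167.04 / 12.4 = 13.471 °C ≈ 13.5 °C.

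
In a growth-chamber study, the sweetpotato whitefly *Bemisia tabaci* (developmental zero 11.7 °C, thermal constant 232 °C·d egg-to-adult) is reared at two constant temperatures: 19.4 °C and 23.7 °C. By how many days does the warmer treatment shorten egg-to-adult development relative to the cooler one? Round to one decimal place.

At 19.4 °C: 232 / (19.4 − 11.7) = 232 / 7.7 = 30.130 d.
At 23.7 °C: 232 / (23.7 − 11.7) = 232 / 12.0 = 19.333 d.
Difference = |30.130 − 19.333| = 10.797 ≈ 10.8 days.

10.8 days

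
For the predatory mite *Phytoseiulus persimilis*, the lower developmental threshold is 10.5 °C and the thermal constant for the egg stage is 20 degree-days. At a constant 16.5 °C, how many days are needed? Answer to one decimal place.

Daily accumulation = 16.5 − 10.5 = 6.0 DD/day.
Duration = 20 / 6.0 = 3.333 ≈ 3.3 days.

3.3 days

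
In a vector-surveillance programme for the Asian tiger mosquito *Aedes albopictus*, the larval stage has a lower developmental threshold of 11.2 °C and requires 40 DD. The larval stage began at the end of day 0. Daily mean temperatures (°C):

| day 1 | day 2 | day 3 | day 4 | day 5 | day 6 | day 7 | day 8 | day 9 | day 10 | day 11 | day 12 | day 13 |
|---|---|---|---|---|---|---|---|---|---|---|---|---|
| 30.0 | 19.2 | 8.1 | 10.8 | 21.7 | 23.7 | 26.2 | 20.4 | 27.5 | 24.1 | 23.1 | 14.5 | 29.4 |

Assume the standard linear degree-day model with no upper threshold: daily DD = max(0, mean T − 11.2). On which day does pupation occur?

Daily DD above 11.2 °C: 18.8, 8.0, 0.0, 0.0, 10.5, 12.5, 15.0, 9.2, 16.3, 12.9, 11.9, 3.3, 18.2.
Cumulative: 18.8, 26.8, 26.8, 26.8, 37.3, 49.8, 64.8, 74.0, 90.3, 103.2, 115.1, 118.4, 136.6.
The total first reaches 40 DD on day 6.

day 6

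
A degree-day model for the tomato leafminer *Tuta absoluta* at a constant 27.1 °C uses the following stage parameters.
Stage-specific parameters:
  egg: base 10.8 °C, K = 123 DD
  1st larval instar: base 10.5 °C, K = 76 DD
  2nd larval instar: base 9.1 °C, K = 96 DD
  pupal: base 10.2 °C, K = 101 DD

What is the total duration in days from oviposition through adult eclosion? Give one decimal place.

egg: 123 / (27.1 − 10.8) = 123 / 16.3 = 7.546 d.
1st larval instar: 76 / (27.1 − 10.5) = 76 / 16.6 = 4.578 d.
2nd larval instar: 96 / (27.1 − 9.1) = 96 / 18.0 = 5.333 d.
pupal: 101 / (27.1 − 10.2) = 101 / 16.9 = 5.976 d.
Sum = 23.434 ≈ 23.4 days.

23.4 days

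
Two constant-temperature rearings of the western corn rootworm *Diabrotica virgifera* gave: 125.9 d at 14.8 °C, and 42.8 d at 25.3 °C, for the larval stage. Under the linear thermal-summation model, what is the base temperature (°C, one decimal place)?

9.4 °C

Linear rate model ⇒ the product D·(T − T_b) is constant across temperatures.
125.9·(14.8 − T_b) = 42.8·(25.3 − T_b)
T_b = (125.9·14.8 − 42.8·25.3) / (125.9 − 42.8) = 780.48 / 83.1 = 9.392 °C ≈ 9.4 °C.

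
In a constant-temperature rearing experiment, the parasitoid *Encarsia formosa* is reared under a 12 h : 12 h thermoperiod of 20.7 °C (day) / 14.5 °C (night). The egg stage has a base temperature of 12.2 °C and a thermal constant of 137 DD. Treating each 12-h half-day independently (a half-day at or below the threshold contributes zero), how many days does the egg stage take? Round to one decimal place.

25.4 days

Day half: max(0, 20.7 − 12.2) × 0.5 = 8.5 × 0.5 = 4.25 DD.
Night half: max(0, 14.5 − 12.2) × 0.5 = 2.3 × 0.5 = 1.15 DD.
Per 24 h: 5.40 DD/day.
Duration = 137 / 5.40 = 25.370 ≈ 25.4 days.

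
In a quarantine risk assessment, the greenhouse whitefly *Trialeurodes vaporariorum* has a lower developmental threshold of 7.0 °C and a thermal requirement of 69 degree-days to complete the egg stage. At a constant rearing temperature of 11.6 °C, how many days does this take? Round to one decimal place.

15.0 days

Daily accumulation = 11.6 − 7.0 = 4.6 DD/day.
Duration = 69 / 4.6 = 15.000 ≈ 15.0 days.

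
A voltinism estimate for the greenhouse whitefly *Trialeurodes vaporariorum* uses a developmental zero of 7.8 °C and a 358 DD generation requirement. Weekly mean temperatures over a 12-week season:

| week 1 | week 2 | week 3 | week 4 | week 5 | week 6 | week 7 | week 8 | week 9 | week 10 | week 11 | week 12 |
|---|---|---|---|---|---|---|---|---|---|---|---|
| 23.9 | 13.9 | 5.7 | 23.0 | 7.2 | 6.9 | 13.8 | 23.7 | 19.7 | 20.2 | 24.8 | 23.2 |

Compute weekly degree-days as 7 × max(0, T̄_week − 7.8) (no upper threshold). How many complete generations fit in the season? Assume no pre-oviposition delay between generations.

2 generations

Weekly DD (7 × max(0, T̄ − 7.8)): 112.7, 42.7, 0.0, 106.4, 0.0, 0.0, 42.0, 111.3, 83.3, 86.8, 119.0, 107.8.
Season total = 812.0 DD.
Complete generations = ⌊812.0 / 358⌋ = 2.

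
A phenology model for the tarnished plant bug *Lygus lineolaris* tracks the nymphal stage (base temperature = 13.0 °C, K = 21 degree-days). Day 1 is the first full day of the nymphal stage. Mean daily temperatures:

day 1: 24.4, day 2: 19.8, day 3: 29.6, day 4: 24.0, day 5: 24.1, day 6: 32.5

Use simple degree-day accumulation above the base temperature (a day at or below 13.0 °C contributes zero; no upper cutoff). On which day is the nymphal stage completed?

Daily DD above 13.0 °C: 11.4, 6.8, 16.6, 11.0, 11.1, 19.5.
Cumulative: 11.4, 18.2, 34.8, 45.8, 56.9, 76.4.
The total first reaches 21 DD on day 3.

day 3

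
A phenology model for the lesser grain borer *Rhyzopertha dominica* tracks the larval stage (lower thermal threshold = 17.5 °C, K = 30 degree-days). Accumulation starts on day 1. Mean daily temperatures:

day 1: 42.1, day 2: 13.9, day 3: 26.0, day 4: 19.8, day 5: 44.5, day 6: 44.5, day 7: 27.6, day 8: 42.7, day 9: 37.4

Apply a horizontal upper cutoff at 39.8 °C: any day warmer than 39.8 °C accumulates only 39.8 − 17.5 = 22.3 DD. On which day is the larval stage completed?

day 3

Daily DD above 17.5 °C (capped at 22.3): 22.3, 0.0, 8.5, 2.3, 22.3, 22.3, 10.1, 22.3, 19.9.
Cumulative: 22.3, 22.3, 30.8, 33.1, 55.4, 77.7, 87.8, 110.1, 130.0.
The total first reaches 30 DD on day 3.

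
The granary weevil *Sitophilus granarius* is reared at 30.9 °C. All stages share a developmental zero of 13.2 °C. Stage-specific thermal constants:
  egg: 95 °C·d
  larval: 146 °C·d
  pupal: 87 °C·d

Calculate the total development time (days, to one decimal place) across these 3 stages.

Daily accumulation at 30.9 °C = 30.9 − 13.2 = 17.7 DD/day.
Total K = 95 + 146 + 87 = 328 DD.
Total duration = 328 / 17.7 = 18.531 ≈ 18.5 days.

18.5 days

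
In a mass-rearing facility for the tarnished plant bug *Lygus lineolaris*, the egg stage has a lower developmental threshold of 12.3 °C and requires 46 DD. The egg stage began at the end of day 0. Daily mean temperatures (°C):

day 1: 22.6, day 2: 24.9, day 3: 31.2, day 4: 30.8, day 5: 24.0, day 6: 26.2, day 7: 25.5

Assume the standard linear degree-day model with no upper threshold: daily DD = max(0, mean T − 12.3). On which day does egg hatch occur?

Daily DD above 12.3 °C: 10.3, 12.6, 18.9, 18.5, 11.7, 13.9, 13.2.
Cumulative: 10.3, 22.9, 41.8, 60.3, 72.0, 85.9, 99.1.
The total first reaches 46 DD on day 4.

day 4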